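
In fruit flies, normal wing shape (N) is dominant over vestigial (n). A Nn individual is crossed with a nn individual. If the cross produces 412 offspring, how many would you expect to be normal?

Punnett square for Nn × nn:
Offspring genotypes: 2 Nn, 2 nn
normal: 2, vestigial: 2
normal: 2 out of 4 → fraction 1/2
Expected count = 1/2 × 412 = 206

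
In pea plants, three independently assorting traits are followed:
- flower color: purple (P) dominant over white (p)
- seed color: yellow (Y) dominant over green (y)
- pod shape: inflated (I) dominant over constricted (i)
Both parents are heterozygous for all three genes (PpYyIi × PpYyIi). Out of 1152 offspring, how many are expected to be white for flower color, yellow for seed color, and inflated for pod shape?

Trihybrid cross: PpYyIi × PpYyIi
Each trait segregates independently with a 3:1 phenotypic ratio, so each gene contributes 3/4 (dominant) or 1/4 (recessive).
Target: white (flower color), yellow (seed color), inflated (pod shape)
Probability = product of independent per-trait probabilities
= 1/4 × 3/4 × 3/4 = 9/64
Expected count = 9/64 × 1152 = 162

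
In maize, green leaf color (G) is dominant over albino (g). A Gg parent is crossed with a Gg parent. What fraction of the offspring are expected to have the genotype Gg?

Punnett square for Gg × Gg:
Offspring genotypes: 1 GG, 2 Gg, 1 gg
Total offspring: 4
Count with target: 2
Probability: 2/4 = 1/2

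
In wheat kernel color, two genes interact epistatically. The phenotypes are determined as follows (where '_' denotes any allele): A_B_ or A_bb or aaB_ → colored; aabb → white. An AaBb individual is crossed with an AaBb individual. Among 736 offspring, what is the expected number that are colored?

Cross: AaBb × AaBb — consider each gene separately:
A gene: Aa × Aa → 1 AA, 2 Aa, 1 aa → 3 A_ : 1 aa (out of 4)
B gene: Bb × Bb → 1 BB, 2 Bb, 1 bb → 3 B_ : 1 bb (out of 4)
Genotype classes (out of 4 × 4 = 16): A_B_ = 3×3 = 9; A_bb = 3×1 = 3; aaB_ = 1×3 = 3; aabb = 1×1 = 1
Apply the phenotype rules: A_B_ (9) + A_bb (3) + aaB_ (3) → colored; aabb (1) → white
Phenotype counts (out of 16): 15 colored, 1 white
colored: 15 out of 16 → fraction 15/16
Expected count = 15/16 × 736 = 690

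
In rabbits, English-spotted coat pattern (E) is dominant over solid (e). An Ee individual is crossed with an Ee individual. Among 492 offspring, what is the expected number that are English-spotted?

Punnett square for Ee × Ee:
Offspring genotypes: 1 EE, 2 Ee, 1 ee
English-spotted: 3, solid: 1
English-spotted: 3 out of 4 → fraction 3/4
Expected count = 3/4 × 492 = 369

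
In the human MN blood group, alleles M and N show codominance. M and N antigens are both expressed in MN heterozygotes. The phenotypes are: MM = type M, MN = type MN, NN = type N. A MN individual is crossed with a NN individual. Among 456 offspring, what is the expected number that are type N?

Punnett square for MN × NN:
Offspring genotypes: 2 MN, 2 NN
Phenotype counts: 2 type MN, 2 type N
type N: 2 out of 4 → fraction 1/2
Expected count = 1/2 × 456 = 228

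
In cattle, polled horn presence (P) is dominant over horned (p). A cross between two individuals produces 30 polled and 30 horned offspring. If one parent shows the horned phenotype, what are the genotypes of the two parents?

Observed offspring: 30 polled, 30 horned
The observed ratio simplifies to 1:1. One parent shows horned, so its genotype must be pp. A 1:1 offspring split requires the other parent to be heterozygous (Pp).
Parent genotypes: pp × Pp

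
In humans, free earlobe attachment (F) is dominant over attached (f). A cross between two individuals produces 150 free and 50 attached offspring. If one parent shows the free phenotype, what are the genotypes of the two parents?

Observed offspring: 150 free, 50 attached
The observed ratio simplifies to 3:1. Attached (ff) offspring appear, so each parent must contribute one f allele. The parent stated to show free carries F, so it is Ff. The other parent is then either Ff or ff: Ff × ff would give a 1:1 split, whereas Ff × Ff gives 3:1 — matching the data. So both parents are heterozygous (Ff × Ff).
Parent genotypes: Ff × Ff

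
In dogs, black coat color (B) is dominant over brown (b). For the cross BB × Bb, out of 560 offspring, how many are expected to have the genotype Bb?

Punnett square for BB × Bb:
Offspring genotypes: 2 BB, 2 Bb
Total offspring: 4
Count with target: 2
Probability: 2/4 = 1/2
Expected count = 1/2 × 560 = 280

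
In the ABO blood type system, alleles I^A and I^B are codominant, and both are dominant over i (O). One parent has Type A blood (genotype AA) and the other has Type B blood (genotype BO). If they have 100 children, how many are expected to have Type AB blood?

Cross: AA × BO
Possible offspring genotypes: 2 AB, 2 AO
Blood type counts: 2 Type AB, 2 Type A
Probability of Type AB: 2/4 = 1/2
Expected count = 1/2 × 100 = 50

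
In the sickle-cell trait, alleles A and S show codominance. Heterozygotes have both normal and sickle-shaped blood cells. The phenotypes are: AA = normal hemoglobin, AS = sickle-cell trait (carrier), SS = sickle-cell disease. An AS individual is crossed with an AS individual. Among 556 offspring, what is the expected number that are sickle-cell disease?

Punnett square for AS × AS:
Offspring genotypes: 1 AA, 2 AS, 1 SS
Phenotype counts: 1 normal hemoglobin, 2 sickle-cell trait (carrier), 1 sickle-cell disease
sickle-cell disease: 1 out of 4 → fraction 1/4
Expected count = 1/4 × 556 = 139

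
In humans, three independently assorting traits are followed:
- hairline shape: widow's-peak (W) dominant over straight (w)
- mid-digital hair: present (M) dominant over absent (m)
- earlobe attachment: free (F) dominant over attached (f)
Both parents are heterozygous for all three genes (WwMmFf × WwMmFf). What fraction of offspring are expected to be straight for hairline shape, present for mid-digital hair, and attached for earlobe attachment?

Trihybrid cross: WwMmFf × WwMmFf
Each trait segregates independently with a 3:1 phenotypic ratio, so each gene contributes 3/4 (dominant) or 1/4 (recessive).
Target: straight (hairline shape), present (mid-digital hair), attached (earlobe attachment)
Probability = product of independent per-trait probabilities
= 1/4 × 3/4 × 1/4 = 3/64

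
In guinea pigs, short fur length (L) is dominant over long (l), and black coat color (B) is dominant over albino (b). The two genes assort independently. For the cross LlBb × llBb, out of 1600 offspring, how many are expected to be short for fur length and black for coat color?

Dihybrid cross LlBb × llBb — consider each gene separately:
fur length: Ll × ll → 2 Ll, 2 ll → 2 L_ : 2 ll (out of 4)
coat color: Bb × Bb → 1 BB, 2 Bb, 1 bb → 3 B_ : 1 bb (out of 4)
Looking for: short (L_) and black (B_)
P(short) = 2/4, P(black) = 3/4
P(both) = 2/4 × 3/4 = 6/16 = 3/8
Expected count = 3/8 × 1600 = 600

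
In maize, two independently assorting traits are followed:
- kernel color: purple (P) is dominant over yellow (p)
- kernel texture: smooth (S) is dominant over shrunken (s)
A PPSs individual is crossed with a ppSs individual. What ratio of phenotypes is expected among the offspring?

Dihybrid cross PPSs × ppSs — consider each gene separately:
kernel color: PP × pp → 4 Pp → 4 P_ (out of 4)
kernel texture: Ss × Ss → 1 SS, 2 Ss, 1 ss → 3 S_ : 1 ss (out of 4)
Combine (counts out of 4 × 4 = 16): purple/smooth (P_S_) = 4×3 = 12; purple/shrunken (P_ss) = 4×1 = 4
Phenotype counts (out of 16): 12 purple/smooth, 4 purple/shrunken
Ratio: 3 purple/smooth : 1 purple/shrunken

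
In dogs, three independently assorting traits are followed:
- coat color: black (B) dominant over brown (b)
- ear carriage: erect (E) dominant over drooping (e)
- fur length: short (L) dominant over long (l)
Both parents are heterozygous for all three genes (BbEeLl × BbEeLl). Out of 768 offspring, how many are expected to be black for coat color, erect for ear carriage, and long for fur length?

Trihybrid cross: BbEeLl × BbEeLl
Each trait segregates independently with a 3:1 phenotypic ratio, so each gene contributes 3/4 (dominant) or 1/4 (recessive).
Target: black (coat color), erect (ear carriage), long (fur length)
Probability = product of independent per-trait probabilities
= 3/4 × 3/4 × 1/4 = 9/64
Expected count = 9/64 × 768 = 108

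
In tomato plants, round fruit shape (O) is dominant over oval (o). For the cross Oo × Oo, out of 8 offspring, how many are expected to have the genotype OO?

Punnett square for Oo × Oo:
Offspring genotypes: 1 OO, 2 Oo, 1 oo
Total offspring: 4
Count with target: 1
Probability: 1/4
Expected count = 1/4 × 8 = 2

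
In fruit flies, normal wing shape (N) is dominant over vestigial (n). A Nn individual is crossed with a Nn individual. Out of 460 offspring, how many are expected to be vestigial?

Punnett square for Nn × Nn:
Offspring genotypes: 1 NN, 2 Nn, 1 nn
normal: 3, vestigial: 1
vestigial: 1 out of 4 → fraction 1/4
Expected count = 1/4 × 460 = 115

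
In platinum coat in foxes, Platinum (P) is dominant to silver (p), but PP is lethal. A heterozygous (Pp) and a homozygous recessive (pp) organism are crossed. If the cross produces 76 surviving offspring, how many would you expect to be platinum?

Cross: Pp × pp
Punnett square offspring (before lethality): 2 Pp, 2 pp
No PP offspring are produced in this cross.
platinum: 2 out of 4 → fraction 1/2
Expected count = 1/2 × 76 = 38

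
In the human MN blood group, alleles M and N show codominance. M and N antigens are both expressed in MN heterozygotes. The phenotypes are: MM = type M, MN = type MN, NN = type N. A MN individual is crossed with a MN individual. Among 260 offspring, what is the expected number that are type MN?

Punnett square for MN × MN:
Offspring genotypes: 1 MM, 2 MN, 1 NN
Phenotype counts: 1 type M, 2 type MN, 1 type N
type MN: 2 out of 4 → fraction 1/2
Expected count = 1/2 × 260 = 130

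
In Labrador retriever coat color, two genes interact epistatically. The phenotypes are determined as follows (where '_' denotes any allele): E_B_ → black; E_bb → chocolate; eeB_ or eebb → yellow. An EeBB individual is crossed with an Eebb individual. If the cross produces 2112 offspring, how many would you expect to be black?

Cross: EeBB × Eebb — consider each gene separately:
E gene: Ee × Ee → 1 EE, 2 Ee, 1 ee → 3 E_ : 1 ee (out of 4)
B gene: BB × bb → 4 Bb → 4 B_ (out of 4)
Genotype classes (out of 4 × 4 = 16): E_B_ = 3×4 = 12; eeB_ = 1×4 = 4
Apply the phenotype rules: E_B_ (12) → black; eeB_ (4) → yellow
Phenotype counts (out of 16): 12 black, 4 yellow
black: 12 out of 16 → fraction 3/4
Expected count = 3/4 × 2112 = 1584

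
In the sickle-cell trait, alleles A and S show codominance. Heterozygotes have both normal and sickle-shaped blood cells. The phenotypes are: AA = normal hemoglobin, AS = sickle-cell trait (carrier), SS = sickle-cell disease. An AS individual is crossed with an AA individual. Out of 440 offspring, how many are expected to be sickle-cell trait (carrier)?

Punnett square for AS × AA:
Offspring genotypes: 2 AA, 2 AS
Phenotype counts: 2 normal hemoglobin, 2 sickle-cell trait (carrier)
sickle-cell trait (carrier): 2 out of 4 → fraction 1/2
Expected count = 1/2 × 440 = 220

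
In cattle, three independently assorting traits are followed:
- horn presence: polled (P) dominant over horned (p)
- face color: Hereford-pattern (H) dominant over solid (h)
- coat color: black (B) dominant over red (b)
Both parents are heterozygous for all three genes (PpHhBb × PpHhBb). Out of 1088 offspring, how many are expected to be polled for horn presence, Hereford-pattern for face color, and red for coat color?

Trihybrid cross: PpHhBb × PpHhBb
Each trait segregates independently with a 3:1 phenotypic ratio, so each gene contributes 3/4 (dominant) or 1/4 (recessive).
Target: polled (horn presence), Hereford-pattern (face color), red (coat color)
Probability = product of independent per-trait probabilities
= 3/4 × 3/4 × 1/4 = 9/64
Expected count = 9/64 × 1088 = 153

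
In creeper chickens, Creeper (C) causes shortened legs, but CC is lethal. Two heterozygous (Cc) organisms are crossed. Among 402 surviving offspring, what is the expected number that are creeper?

Cross: Cc × Cc
Punnett square offspring (before lethality): 1 CC, 2 Cc, 1 cc
The CC genotype is lethal (embryos die); surviving offspring: 2 Cc, 1 cc
creeper: 2 out of 3 → fraction 2/3
Expected count = 2/3 × 402 = 268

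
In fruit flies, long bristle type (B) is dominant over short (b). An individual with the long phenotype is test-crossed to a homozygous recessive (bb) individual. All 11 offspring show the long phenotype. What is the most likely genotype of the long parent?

Test cross: ? × bb
All offspring are long.
If the unknown parent were heterozygous (Bb), about half of 11 offspring would be short; none are. The unknown parent is most likely homozygous dominant (BB).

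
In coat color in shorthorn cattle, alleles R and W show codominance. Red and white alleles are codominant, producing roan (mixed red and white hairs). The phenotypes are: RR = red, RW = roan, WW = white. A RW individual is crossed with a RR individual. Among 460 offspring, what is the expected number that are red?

Punnett square for RW × RR:
Offspring genotypes: 2 RR, 2 RW
Phenotype counts: 2 red, 2 roan
red: 2 out of 4 → fraction 1/2
Expected count = 1/2 × 460 = 230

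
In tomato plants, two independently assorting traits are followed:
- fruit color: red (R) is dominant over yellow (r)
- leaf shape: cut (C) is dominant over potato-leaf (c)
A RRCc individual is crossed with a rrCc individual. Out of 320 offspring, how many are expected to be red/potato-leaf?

Dihybrid cross RRCc × rrCc — consider each gene separately:
fruit color: RR × rr → 4 Rr → 4 R_ (out of 4)
leaf shape: Cc × Cc → 1 CC, 2 Cc, 1 cc → 3 C_ : 1 cc (out of 4)
Combine (counts out of 4 × 4 = 16): red/cut (R_C_) = 4×3 = 12; red/potato-leaf (R_cc) = 4×1 = 4
Phenotype counts (out of 16): 12 red/cut, 4 red/potato-leaf
red/potato-leaf: 4 out of 16 → fraction 1/4
Expected count = 1/4 × 320 = 80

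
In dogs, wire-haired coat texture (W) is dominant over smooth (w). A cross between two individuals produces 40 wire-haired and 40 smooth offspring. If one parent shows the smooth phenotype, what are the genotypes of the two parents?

Observed offspring: 40 wire-haired, 40 smooth
The observed ratio simplifies to 1:1. One parent shows smooth, so its genotype must be ww. A 1:1 offspring split requires the other parent to be heterozygous (Ww).
Parent genotypes: ww × Ww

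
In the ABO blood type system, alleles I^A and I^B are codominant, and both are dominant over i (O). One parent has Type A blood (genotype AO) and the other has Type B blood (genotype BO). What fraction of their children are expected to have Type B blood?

Cross: AO × BO
Possible offspring genotypes: 1 AB, 1 AO, 1 BO, 1 OO
Blood type counts: 1 Type AB, 1 Type A, 1 Type B, 1 Type O
Probability of Type B: 1/4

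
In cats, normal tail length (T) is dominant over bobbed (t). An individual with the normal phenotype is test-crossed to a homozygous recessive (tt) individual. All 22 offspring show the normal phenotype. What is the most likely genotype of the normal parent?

Test cross: ? × tt
All offspring are normal.
If the unknown parent were heterozygous (Tt), about half of 22 offspring would be bobbed; none are. The unknown parent is most likely homozygous dominant (TT).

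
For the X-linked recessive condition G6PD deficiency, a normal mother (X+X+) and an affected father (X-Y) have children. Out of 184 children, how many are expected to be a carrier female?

Cross: X+X+ × X-Y
Offspring: 2 X+X-, 2 X+Y
Probability of a carrier female: 2/4 = 1/2
Expected count = 1/2 × 184 = 92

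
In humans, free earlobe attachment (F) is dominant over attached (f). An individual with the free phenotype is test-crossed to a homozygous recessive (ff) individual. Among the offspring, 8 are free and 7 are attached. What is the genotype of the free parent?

Test cross: ? × ff
Offspring: 8 free, 7 attached — approximately 1:1.
A 1:1 ratio in a test cross indicates the unknown parent is heterozygous (Ff).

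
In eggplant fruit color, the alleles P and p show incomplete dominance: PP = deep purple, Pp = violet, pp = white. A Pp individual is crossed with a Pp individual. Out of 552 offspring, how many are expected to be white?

Punnett square for Pp × Pp:
Offspring genotypes: 1 PP, 2 Pp, 1 pp
Phenotype counts: 1 deep purple, 2 violet, 1 white
white: 1 out of 4 → fraction 1/4
Expected count = 1/4 × 552 = 138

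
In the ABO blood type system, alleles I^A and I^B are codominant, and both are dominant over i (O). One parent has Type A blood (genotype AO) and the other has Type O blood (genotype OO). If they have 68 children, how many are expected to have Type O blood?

Cross: AO × OO
Possible offspring genotypes: 2 AO, 2 OO
Blood type counts: 2 Type A, 2 Type O
Probability of Type O: 2/4 = 1/2
Expected count = 1/2 × 68 = 34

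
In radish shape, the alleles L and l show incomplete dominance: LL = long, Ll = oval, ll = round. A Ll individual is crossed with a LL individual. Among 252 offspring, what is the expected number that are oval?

Punnett square for Ll × LL:
Offspring genotypes: 2 LL, 2 Ll
Phenotype counts: 2 long, 2 oval
oval: 2 out of 4 → fraction 1/2
Expected count = 1/2 × 252 = 126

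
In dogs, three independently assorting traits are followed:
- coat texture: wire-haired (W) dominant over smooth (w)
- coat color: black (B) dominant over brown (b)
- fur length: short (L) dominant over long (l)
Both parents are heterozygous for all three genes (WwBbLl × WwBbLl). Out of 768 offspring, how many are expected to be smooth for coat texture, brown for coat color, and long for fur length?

Trihybrid cross: WwBbLl × WwBbLl
Each trait segregates independently with a 3:1 phenotypic ratio, so each gene contributes 3/4 (dominant) or 1/4 (recessive).
Target: smooth (coat texture), brown (coat color), long (fur length)
Probability = product of independent per-trait probabilities
= 1/4 × 1/4 × 1/4 = 1/64
Expected count = 1/64 × 768 = 12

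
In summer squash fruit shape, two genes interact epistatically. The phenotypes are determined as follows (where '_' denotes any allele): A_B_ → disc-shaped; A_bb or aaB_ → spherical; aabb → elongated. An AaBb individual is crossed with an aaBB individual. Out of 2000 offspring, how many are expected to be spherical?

Cross: AaBb × aaBB — consider each gene separately:
A gene: Aa × aa → 2 Aa, 2 aa → 2 A_ : 2 aa (out of 4)
B gene: Bb × BB → 2 BB, 2 Bb → 4 B_ (out of 4)
Genotype classes (out of 4 × 4 = 16): A_B_ = 2×4 = 8; aaB_ = 2×4 = 8
Apply the phenotype rules: A_B_ (8) → disc-shaped; aaB_ (8) → spherical
Phenotype counts (out of 16): 8 disc-shaped, 8 spherical
spherical: 8 out of 16 → fraction 1/2
Expected count = 1/2 × 2000 = 1000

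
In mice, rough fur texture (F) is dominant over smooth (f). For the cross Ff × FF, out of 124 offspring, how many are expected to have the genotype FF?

Punnett square for Ff × FF:
Offspring genotypes: 2 FF, 2 Ff
Total offspring: 4
Count with target: 2
Probability: 2/4 = 1/2
Expected count = 1/2 × 124 = 62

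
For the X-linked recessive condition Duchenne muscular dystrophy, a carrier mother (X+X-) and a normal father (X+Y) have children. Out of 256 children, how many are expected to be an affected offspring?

Cross: X+X- × X+Y
Offspring: 1 X+X+, 1 X+Y, 1 X+X-, 1 X-Y
Probability of an affected offspring: 1/4
Expected count = 1/4 × 256 = 64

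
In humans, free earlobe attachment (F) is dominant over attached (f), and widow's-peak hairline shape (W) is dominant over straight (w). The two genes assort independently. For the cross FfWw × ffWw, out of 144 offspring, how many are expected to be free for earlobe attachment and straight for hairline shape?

Dihybrid cross FfWw × ffWw — consider each gene separately:
earlobe attachment: Ff × ff → 2 Ff, 2 ff → 2 F_ : 2 ff (out of 4)
hairline shape: Ww × Ww → 1 WW, 2 Ww, 1 ww → 3 W_ : 1 ww (out of 4)
Looking for: free (F_) and straight (ww)
P(free) = 2/4, P(straight) = 1/4
P(both) = 2/4 × 1/4 = 2/16 = 1/8
Expected count = 1/8 × 144 = 18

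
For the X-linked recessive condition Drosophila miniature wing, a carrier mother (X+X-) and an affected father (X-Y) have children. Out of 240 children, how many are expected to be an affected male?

Cross: X+X- × X-Y
Offspring: 1 X+X-, 1 X+Y, 1 X-X-, 1 X-Y
Probability of an affected male: 1/4
Expected count = 1/4 × 240 = 60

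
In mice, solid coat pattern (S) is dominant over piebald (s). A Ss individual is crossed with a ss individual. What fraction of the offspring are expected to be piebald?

Punnett square for Ss × ss:
Offspring genotypes: 2 Ss, 2 ss
solid: 2, piebald: 2
piebald: 2 out of 4
Probability: 2/4 = 1/2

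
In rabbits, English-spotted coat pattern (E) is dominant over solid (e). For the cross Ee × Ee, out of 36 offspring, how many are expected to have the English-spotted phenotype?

Punnett square for Ee × Ee:
Offspring genotypes: 1 EE, 2 Ee, 1 ee
Total offspring: 4
Count with target: 3
Probability: 3/4
Expected count = 3/4 × 36 = 27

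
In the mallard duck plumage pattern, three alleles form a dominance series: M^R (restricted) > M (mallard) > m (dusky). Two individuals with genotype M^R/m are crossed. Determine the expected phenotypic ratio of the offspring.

Cross: M^R/m × M^R/m
Allele dominance: M^R > M > m
Offspring genotypes: 1 M^R/M^R, 2 M^R/m, 1 m/m
Phenotype counts: 3 restricted, 1 dusky
Ratio: 3 restricted : 1 dusky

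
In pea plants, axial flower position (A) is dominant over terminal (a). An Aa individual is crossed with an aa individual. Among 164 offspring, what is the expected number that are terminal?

Punnett square for Aa × aa:
Offspring genotypes: 2 Aa, 2 aa
axial: 2, terminal: 2
terminal: 2 out of 4 → fraction 1/2
Expected count = 1/2 × 164 = 82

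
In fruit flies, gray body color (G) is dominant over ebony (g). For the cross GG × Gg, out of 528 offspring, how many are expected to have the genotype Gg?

Punnett square for GG × Gg:
Offspring genotypes: 2 GG, 2 Gg
Total offspring: 4
Count with target: 2
Probability: 2/4 = 1/2
Expected count = 1/2 × 528 = 264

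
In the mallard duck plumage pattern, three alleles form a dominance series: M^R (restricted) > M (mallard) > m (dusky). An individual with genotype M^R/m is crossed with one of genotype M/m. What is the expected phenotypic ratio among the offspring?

Cross: M^R/m × M/m
Allele dominance: M^R > M > m
Offspring genotypes: 1 M^R/M, 1 M^R/m, 1 M/m, 1 m/m
Phenotype counts: 2 restricted, 1 mallard, 1 dusky
Ratio: 2 restricted : 1 mallard : 1 dusky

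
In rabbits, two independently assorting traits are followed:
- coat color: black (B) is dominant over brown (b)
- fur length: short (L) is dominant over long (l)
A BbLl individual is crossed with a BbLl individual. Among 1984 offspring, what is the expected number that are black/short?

Dihybrid cross BbLl × BbLl — consider each gene separately:
coat color: Bb × Bb → 1 BB, 2 Bb, 1 bb → 3 B_ : 1 bb (out of 4)
fur length: Ll × Ll → 1 LL, 2 Ll, 1 ll → 3 L_ : 1 ll (out of 4)
Combine (counts out of 4 × 4 = 16): black/short (B_L_) = 3×3 = 9; black/long (B_ll) = 3×1 = 3; brown/short (bbL_) = 1×3 = 3; brown/long (bbll) = 1×1 = 1
Phenotype counts (out of 16): 9 black/short, 3 black/long, 3 brown/short, 1 brown/long
black/short: 9 out of 16 → fraction 9/16
Expected count = 9/16 × 1984 = 1116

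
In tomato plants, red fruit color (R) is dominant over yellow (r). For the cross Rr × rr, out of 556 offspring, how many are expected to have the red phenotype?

Punnett square for Rr × rr:
Offspring genotypes: 2 Rr, 2 rr
Total offspring: 4
Count with target: 2
Probability: 2/4 = 1/2
Expected count = 1/2 × 556 = 278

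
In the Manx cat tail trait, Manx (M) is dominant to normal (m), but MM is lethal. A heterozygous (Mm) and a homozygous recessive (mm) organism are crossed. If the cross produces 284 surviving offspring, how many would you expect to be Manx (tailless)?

Cross: Mm × mm
Punnett square offspring (before lethality): 2 Mm, 2 mm
No MM offspring are produced in this cross.
Manx (tailless): 2 out of 4 → fraction 1/2
Expected count = 1/2 × 284 = 142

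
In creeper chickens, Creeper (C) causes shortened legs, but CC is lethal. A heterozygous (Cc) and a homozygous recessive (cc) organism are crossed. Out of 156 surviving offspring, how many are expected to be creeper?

Cross: Cc × cc
Punnett square offspring (before lethality): 2 Cc, 2 cc
No CC offspring are produced in this cross.
creeper: 2 out of 4 → fraction 1/2
Expected count = 1/2 × 156 = 78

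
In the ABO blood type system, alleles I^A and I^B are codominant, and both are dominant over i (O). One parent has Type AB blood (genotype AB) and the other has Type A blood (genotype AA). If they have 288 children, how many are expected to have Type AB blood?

Cross: AB × AA
Possible offspring genotypes: 2 AA, 2 AB
Blood type counts: 2 Type A, 2 Type AB
Probability of Type AB: 2/4 = 1/2
Expected count = 1/2 × 288 = 144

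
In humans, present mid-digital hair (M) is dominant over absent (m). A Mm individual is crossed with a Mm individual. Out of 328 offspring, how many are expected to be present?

Punnett square for Mm × Mm:
Offspring genotypes: 1 MM, 2 Mm, 1 mm
present: 3, absent: 1
present: 3 out of 4 → fraction 3/4
Expected count = 3/4 × 328 = 246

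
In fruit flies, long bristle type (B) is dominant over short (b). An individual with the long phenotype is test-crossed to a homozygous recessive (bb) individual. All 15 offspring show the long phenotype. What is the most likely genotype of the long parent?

Test cross: ? × bb
All offspring are long.
If the unknown parent were heterozygous (Bb), about half of 15 offspring would be short; none are. The unknown parent is most likely homozygous dominant (BB).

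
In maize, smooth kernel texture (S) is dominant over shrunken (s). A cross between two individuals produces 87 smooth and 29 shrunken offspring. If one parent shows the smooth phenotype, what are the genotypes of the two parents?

Observed offspring: 87 smooth, 29 shrunken
The observed ratio simplifies to 3:1. Shrunken (ss) offspring appear, so each parent must contribute one s allele. The parent stated to show smooth carries S, so it is Ss. The other parent is then either Ss or ss: Ss × ss would give a 1:1 split, whereas Ss × Ss gives 3:1 — matching the data. So both parents are heterozygous (Ss × Ss).
Parent genotypes: Ss × Ss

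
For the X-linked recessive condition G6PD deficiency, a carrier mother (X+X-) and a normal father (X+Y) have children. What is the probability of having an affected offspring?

Cross: X+X- × X+Y
Offspring: 1 X+X+, 1 X+Y, 1 X+X-, 1 X-Y
Probability of an affected offspring: 1/4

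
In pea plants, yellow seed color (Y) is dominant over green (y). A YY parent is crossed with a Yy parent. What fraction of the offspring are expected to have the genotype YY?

Punnett square for YY × Yy:
Offspring genotypes: 2 YY, 2 Yy
Total offspring: 4
Count with target: 2
Probability: 2/4 = 1/2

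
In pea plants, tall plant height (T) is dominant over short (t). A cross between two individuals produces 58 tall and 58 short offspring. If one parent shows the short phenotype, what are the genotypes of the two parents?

Observed offspring: 58 tall, 58 short
The observed ratio simplifies to 1:1. One parent shows short, so its genotype must be tt. A 1:1 offspring split requires the other parent to be heterozygous (Tt).
Parent genotypes: tt × Tt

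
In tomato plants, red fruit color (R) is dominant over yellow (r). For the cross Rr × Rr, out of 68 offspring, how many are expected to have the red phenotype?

Punnett square for Rr × Rr:
Offspring genotypes: 1 RR, 2 Rr, 1 rr
Total offspring: 4
Count with target: 3
Probability: 3/4
Expected count = 3/4 × 68 = 51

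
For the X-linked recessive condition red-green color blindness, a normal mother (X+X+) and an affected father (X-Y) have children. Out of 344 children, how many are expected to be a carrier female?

Cross: X+X+ × X-Y
Offspring: 2 X+X-, 2 X+Y
Probability of a carrier female: 2/4 = 1/2
Expected count = 1/2 × 344 = 172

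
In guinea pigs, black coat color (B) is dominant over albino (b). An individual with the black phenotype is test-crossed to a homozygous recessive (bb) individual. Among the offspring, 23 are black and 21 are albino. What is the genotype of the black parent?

Test cross: ? × bb
Offspring: 23 black, 21 albino — approximately 1:1.
A 1:1 ratio in a test cross indicates the unknown parent is heterozygous (Bb).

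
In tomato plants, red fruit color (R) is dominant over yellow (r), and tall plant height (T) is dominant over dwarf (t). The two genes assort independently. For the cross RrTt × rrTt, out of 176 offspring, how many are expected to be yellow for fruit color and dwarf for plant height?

Dihybrid cross RrTt × rrTt — consider each gene separately:
fruit color: Rr × rr → 2 Rr, 2 rr → 2 R_ : 2 rr (out of 4)
plant height: Tt × Tt → 1 TT, 2 Tt, 1 tt → 3 T_ : 1 tt (out of 4)
Looking for: yellow (rr) and dwarf (tt)
P(yellow) = 2/4, P(dwarf) = 1/4
P(both) = 2/4 × 1/4 = 2/16 = 1/8
Expected count = 1/8 × 176 = 22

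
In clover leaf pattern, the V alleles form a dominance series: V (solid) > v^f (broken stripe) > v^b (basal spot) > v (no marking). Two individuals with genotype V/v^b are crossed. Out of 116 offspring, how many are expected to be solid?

Cross: V/v^b × V/v^b
Allele dominance: V > v^f > v^b > v
Offspring genotypes: 1 V/V, 2 V/v^b, 1 v^b/v^b
Phenotype counts: 3 solid, 1 basal spot
solid: 3 out of 4 → fraction 3/4
Expected count = 3/4 × 116 = 87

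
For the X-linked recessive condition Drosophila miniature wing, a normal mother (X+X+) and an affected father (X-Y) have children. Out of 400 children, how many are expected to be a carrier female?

Cross: X+X+ × X-Y
Offspring: 2 X+X-, 2 X+Y
Probability of a carrier female: 2/4 = 1/2
Expected count = 1/2 × 400 = 200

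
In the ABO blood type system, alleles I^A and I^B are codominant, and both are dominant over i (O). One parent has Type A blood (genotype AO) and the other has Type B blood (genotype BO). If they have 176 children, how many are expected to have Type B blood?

Cross: AO × BO
Possible offspring genotypes: 1 AB, 1 AO, 1 BO, 1 OO
Blood type counts: 1 Type AB, 1 Type A, 1 Type B, 1 Type O
Probability of Type B: 1/4
Expected count = 1/4 × 176 = 44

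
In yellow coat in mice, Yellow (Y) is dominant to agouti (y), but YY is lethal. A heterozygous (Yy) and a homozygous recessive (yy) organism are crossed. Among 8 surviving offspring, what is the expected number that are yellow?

Cross: Yy × yy
Punnett square offspring (before lethality): 2 Yy, 2 yy
No YY offspring are produced in this cross.
yellow: 2 out of 4 → fraction 1/2
Expected count = 1/2 × 8 = 4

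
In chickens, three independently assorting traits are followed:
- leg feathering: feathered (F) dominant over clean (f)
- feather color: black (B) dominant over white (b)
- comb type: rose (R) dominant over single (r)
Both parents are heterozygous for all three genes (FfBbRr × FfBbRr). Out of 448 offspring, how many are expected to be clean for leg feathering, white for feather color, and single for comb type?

Trihybrid cross: FfBbRr × FfBbRr
Each trait segregates independently with a 3:1 phenotypic ratio, so each gene contributes 3/4 (dominant) or 1/4 (recessive).
Target: clean (leg feathering), white (feather color), single (comb type)
Probability = product of independent per-trait probabilities
= 1/4 × 1/4 × 1/4 = 1/64
Expected count = 1/64 × 448 = 7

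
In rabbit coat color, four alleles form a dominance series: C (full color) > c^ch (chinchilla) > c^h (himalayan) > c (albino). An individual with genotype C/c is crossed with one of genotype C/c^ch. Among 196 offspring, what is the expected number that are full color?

Cross: C/c × C/c^ch
Allele dominance: C > c^ch > c^h > c
Offspring genotypes: 1 C/C, 1 C/c^ch, 1 C/c, 1 c^ch/c
Phenotype counts: 3 full color, 1 chinchilla
full color: 3 out of 4 → fraction 3/4
Expected count = 3/4 × 196 = 147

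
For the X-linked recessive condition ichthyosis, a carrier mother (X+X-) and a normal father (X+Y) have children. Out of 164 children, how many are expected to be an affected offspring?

Cross: X+X- × X+Y
Offspring: 1 X+X+, 1 X+Y, 1 X+X-, 1 X-Y
Probability of an affected offspring: 1/4
Expected count = 1/4 × 164 = 41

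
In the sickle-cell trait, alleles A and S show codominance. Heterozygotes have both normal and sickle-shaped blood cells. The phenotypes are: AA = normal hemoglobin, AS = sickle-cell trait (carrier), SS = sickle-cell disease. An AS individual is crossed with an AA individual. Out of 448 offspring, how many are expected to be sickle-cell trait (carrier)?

Punnett square for AS × AA:
Offspring genotypes: 2 AA, 2 AS
Phenotype counts: 2 normal hemoglobin, 2 sickle-cell trait (carrier)
sickle-cell trait (carrier): 2 out of 4 → fraction 1/2
Expected count = 1/2 × 448 = 224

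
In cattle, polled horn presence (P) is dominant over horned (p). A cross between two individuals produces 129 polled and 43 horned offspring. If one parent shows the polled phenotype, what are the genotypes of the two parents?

Observed offspring: 129 polled, 43 horned
The observed ratio simplifies to 3:1. Horned (pp) offspring appear, so each parent must contribute one p allele. The parent stated to show polled carries P, so it is Pp. The other parent is then either Pp or pp: Pp × pp would give a 1:1 split, whereas Pp × Pp gives 3:1 — matching the data. So both parents are heterozygous (Pp × Pp).
Parent genotypes: Pp × Pp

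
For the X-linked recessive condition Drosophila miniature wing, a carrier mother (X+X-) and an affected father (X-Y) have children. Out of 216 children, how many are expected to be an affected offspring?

Cross: X+X- × X-Y
Offspring: 1 X+X-, 1 X+Y, 1 X-X-, 1 X-Y
Probability of an affected offspring: 2/4 = 1/2
Expected count = 1/2 × 216 = 108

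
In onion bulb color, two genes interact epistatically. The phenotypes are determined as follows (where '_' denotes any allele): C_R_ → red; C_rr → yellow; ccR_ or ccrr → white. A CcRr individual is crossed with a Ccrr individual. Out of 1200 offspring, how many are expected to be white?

Cross: CcRr × Ccrr — consider each gene separately:
C gene: Cc × Cc → 1 CC, 2 Cc, 1 cc → 3 C_ : 1 cc (out of 4)
R gene: Rr × rr → 2 Rr, 2 rr → 2 R_ : 2 rr (out of 4)
Genotype classes (out of 4 × 4 = 16): C_R_ = 3×2 = 6; C_rr = 3×2 = 6; ccR_ = 1×2 = 2; ccrr = 1×2 = 2
Apply the phenotype rules: C_R_ (6) → red; C_rr (6) → yellow; ccR_ (2) + ccrr (2) → white
Phenotype counts (out of 16): 6 red, 6 yellow, 4 white
white: 4 out of 16 → fraction 1/4
Expected count = 1/4 × 1200 = 300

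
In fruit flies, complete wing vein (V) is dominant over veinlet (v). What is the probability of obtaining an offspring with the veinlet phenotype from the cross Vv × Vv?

Punnett square for Vv × Vv:
Offspring genotypes: 1 VV, 2 Vv, 1 vv
Total offspring: 4
Count with target: 1
Probability: 1/4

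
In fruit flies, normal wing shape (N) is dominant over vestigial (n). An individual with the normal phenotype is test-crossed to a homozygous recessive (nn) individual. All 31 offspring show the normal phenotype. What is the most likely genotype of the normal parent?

Test cross: ? × nn
All offspring are normal.
If the unknown parent were heterozygous (Nn), about half of 31 offspring would be vestigial; none are. The unknown parent is most likely homozygous dominant (NN).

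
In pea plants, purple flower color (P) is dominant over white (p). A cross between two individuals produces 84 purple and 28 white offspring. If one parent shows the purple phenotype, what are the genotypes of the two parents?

Observed offspring: 84 purple, 28 white
The observed ratio simplifies to 3:1. White (pp) offspring appear, so each parent must contribute one p allele. The parent stated to show purple carries P, so it is Pp. The other parent is then either Pp or pp: Pp × pp would give a 1:1 split, whereas Pp × Pp gives 3:1 — matching the data. So both parents are heterozygous (Pp × Pp).
Parent genotypes: Pp × Pp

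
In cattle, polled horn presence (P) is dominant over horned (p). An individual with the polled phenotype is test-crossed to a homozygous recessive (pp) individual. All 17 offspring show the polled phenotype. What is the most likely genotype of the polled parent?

Test cross: ? × pp
All offspring are polled.
If the unknown parent were heterozygous (Pp), about half of 17 offspring would be horned; none are. The unknown parent is most likely homozygous dominant (PP).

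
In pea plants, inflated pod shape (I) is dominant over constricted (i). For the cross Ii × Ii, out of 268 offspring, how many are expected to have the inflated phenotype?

Punnett square for Ii × Ii:
Offspring genotypes: 1 II, 2 Ii, 1 ii
Total offspring: 4
Count with target: 3
Probability: 3/4
Expected count = 3/4 × 268 = 201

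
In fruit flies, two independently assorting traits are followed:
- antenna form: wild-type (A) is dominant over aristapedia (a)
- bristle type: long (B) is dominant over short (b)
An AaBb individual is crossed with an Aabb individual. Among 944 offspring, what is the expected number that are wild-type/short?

Dihybrid cross AaBb × Aabb — consider each gene separately:
antenna form: Aa × Aa → 1 AA, 2 Aa, 1 aa → 3 A_ : 1 aa (out of 4)
bristle type: Bb × bb → 2 Bb, 2 bb → 2 B_ : 2 bb (out of 4)
Combine (counts out of 4 × 4 = 16): wild-type/long (A_B_) = 3×2 = 6; wild-type/short (A_bb) = 3×2 = 6; aristapedia/long (aaB_) = 1×2 = 2; aristapedia/short (aabb) = 1×2 = 2
Phenotype counts (out of 16): 6 wild-type/long, 6 wild-type/short, 2 aristapedia/long, 2 aristapedia/short
wild-type/short: 6 out of 16 → fraction 3/8
Expected count = 3/8 × 944 = 354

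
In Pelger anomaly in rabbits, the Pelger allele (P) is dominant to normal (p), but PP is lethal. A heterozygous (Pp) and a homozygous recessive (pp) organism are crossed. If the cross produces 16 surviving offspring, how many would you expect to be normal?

Cross: Pp × pp
Punnett square offspring (before lethality): 2 Pp, 2 pp
No PP offspring are produced in this cross.
normal: 2 out of 4 → fraction 1/2
Expected count = 1/2 × 16 = 8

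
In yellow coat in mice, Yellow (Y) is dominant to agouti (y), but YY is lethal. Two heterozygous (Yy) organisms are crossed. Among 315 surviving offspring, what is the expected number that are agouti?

Cross: Yy × Yy
Punnett square offspring (before lethality): 1 YY, 2 Yy, 1 yy
The YY genotype is lethal (embryos die); surviving offspring: 2 Yy, 1 yy
agouti: 1 out of 3 → fraction 1/3
Expected count = 1/3 × 315 = 105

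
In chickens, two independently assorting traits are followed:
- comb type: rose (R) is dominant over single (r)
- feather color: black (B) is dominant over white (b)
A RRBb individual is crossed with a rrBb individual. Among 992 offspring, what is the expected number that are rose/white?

Dihybrid cross RRBb × rrBb — consider each gene separately:
comb type: RR × rr → 4 Rr → 4 R_ (out of 4)
feather color: Bb × Bb → 1 BB, 2 Bb, 1 bb → 3 B_ : 1 bb (out of 4)
Combine (counts out of 4 × 4 = 16): rose/black (R_B_) = 4×3 = 12; rose/white (R_bb) = 4×1 = 4
Phenotype counts (out of 16): 12 rose/black, 4 rose/white
rose/white: 4 out of 16 → fraction 1/4
Expected count = 1/4 × 992 = 248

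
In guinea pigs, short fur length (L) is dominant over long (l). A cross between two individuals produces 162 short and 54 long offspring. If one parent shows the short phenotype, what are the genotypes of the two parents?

Observed offspring: 162 short, 54 long
The observed ratio simplifies to 3:1. Long (ll) offspring appear, so each parent must contribute one l allele. The parent stated to show short carries L, so it is Ll. The other parent is then either Ll or ll: Ll × ll would give a 1:1 split, whereas Ll × Ll gives 3:1 — matching the data. So both parents are heterozygous (Ll × Ll).
Parent genotypes: Ll × Ll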